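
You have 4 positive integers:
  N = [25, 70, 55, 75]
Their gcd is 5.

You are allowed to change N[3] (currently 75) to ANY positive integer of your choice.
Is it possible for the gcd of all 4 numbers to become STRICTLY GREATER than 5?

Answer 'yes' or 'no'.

Answer: no

Derivation:
Current gcd = 5
gcd of all OTHER numbers (without N[3]=75): gcd([25, 70, 55]) = 5
The new gcd after any change is gcd(5, new_value).
This can be at most 5.
Since 5 = old gcd 5, the gcd can only stay the same or decrease.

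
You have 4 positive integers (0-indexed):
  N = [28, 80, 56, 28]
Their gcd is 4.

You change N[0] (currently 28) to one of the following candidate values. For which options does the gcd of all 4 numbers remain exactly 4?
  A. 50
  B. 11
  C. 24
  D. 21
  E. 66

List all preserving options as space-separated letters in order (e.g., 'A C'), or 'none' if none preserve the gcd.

Answer: C

Derivation:
Old gcd = 4; gcd of others (without N[0]) = 4
New gcd for candidate v: gcd(4, v). Preserves old gcd iff gcd(4, v) = 4.
  Option A: v=50, gcd(4,50)=2 -> changes
  Option B: v=11, gcd(4,11)=1 -> changes
  Option C: v=24, gcd(4,24)=4 -> preserves
  Option D: v=21, gcd(4,21)=1 -> changes
  Option E: v=66, gcd(4,66)=2 -> changes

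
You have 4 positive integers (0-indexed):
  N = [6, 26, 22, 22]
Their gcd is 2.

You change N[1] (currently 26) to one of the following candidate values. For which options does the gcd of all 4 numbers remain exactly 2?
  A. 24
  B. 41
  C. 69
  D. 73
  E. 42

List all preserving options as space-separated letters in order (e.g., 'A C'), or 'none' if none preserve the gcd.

Old gcd = 2; gcd of others (without N[1]) = 2
New gcd for candidate v: gcd(2, v). Preserves old gcd iff gcd(2, v) = 2.
  Option A: v=24, gcd(2,24)=2 -> preserves
  Option B: v=41, gcd(2,41)=1 -> changes
  Option C: v=69, gcd(2,69)=1 -> changes
  Option D: v=73, gcd(2,73)=1 -> changes
  Option E: v=42, gcd(2,42)=2 -> preserves

Answer: A E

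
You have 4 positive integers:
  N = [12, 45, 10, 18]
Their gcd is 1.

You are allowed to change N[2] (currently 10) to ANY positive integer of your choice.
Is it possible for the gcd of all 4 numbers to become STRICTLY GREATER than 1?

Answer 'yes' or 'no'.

Answer: yes

Derivation:
Current gcd = 1
gcd of all OTHER numbers (without N[2]=10): gcd([12, 45, 18]) = 3
The new gcd after any change is gcd(3, new_value).
This can be at most 3.
Since 3 > old gcd 1, the gcd CAN increase (e.g., set N[2] = 3).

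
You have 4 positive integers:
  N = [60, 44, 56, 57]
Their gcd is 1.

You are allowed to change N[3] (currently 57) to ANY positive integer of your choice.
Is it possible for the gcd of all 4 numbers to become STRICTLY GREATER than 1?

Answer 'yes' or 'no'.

Answer: yes

Derivation:
Current gcd = 1
gcd of all OTHER numbers (without N[3]=57): gcd([60, 44, 56]) = 4
The new gcd after any change is gcd(4, new_value).
This can be at most 4.
Since 4 > old gcd 1, the gcd CAN increase (e.g., set N[3] = 4).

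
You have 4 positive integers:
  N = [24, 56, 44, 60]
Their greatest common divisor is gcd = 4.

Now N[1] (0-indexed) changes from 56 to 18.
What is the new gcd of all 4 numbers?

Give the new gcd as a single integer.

Answer: 2

Derivation:
Numbers: [24, 56, 44, 60], gcd = 4
Change: index 1, 56 -> 18
gcd of the OTHER numbers (without index 1): gcd([24, 44, 60]) = 4
New gcd = gcd(g_others, new_val) = gcd(4, 18) = 2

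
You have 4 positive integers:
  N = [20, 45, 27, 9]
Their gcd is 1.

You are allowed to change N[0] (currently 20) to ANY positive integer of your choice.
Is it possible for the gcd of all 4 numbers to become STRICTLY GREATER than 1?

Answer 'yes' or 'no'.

Answer: yes

Derivation:
Current gcd = 1
gcd of all OTHER numbers (without N[0]=20): gcd([45, 27, 9]) = 9
The new gcd after any change is gcd(9, new_value).
This can be at most 9.
Since 9 > old gcd 1, the gcd CAN increase (e.g., set N[0] = 9).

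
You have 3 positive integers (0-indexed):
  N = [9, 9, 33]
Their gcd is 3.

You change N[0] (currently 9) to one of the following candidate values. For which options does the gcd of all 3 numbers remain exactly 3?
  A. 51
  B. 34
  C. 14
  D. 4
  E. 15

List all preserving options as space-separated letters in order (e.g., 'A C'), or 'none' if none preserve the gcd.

Old gcd = 3; gcd of others (without N[0]) = 3
New gcd for candidate v: gcd(3, v). Preserves old gcd iff gcd(3, v) = 3.
  Option A: v=51, gcd(3,51)=3 -> preserves
  Option B: v=34, gcd(3,34)=1 -> changes
  Option C: v=14, gcd(3,14)=1 -> changes
  Option D: v=4, gcd(3,4)=1 -> changes
  Option E: v=15, gcd(3,15)=3 -> preserves

Answer: A E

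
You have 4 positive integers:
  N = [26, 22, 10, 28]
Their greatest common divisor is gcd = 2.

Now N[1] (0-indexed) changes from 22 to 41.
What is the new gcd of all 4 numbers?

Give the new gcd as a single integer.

Numbers: [26, 22, 10, 28], gcd = 2
Change: index 1, 22 -> 41
gcd of the OTHER numbers (without index 1): gcd([26, 10, 28]) = 2
New gcd = gcd(g_others, new_val) = gcd(2, 41) = 1

Answer: 1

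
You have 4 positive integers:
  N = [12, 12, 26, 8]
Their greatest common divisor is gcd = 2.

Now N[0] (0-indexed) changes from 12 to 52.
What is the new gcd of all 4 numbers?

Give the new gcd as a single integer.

Answer: 2

Derivation:
Numbers: [12, 12, 26, 8], gcd = 2
Change: index 0, 12 -> 52
gcd of the OTHER numbers (without index 0): gcd([12, 26, 8]) = 2
New gcd = gcd(g_others, new_val) = gcd(2, 52) = 2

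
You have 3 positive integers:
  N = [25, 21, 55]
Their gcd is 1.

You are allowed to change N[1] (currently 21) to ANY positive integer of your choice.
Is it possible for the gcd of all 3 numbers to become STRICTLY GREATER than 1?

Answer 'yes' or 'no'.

Answer: yes

Derivation:
Current gcd = 1
gcd of all OTHER numbers (without N[1]=21): gcd([25, 55]) = 5
The new gcd after any change is gcd(5, new_value).
This can be at most 5.
Since 5 > old gcd 1, the gcd CAN increase (e.g., set N[1] = 5).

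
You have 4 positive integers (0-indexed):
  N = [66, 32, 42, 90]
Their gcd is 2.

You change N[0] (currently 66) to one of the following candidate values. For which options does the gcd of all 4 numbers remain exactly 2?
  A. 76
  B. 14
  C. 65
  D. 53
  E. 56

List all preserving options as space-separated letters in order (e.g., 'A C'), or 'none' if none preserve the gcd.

Old gcd = 2; gcd of others (without N[0]) = 2
New gcd for candidate v: gcd(2, v). Preserves old gcd iff gcd(2, v) = 2.
  Option A: v=76, gcd(2,76)=2 -> preserves
  Option B: v=14, gcd(2,14)=2 -> preserves
  Option C: v=65, gcd(2,65)=1 -> changes
  Option D: v=53, gcd(2,53)=1 -> changes
  Option E: v=56, gcd(2,56)=2 -> preserves

Answer: A B E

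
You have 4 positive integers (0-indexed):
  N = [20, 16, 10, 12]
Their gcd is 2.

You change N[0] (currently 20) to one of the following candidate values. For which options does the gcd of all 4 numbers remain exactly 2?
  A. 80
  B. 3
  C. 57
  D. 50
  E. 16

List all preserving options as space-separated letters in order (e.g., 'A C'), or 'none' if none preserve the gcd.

Answer: A D E

Derivation:
Old gcd = 2; gcd of others (without N[0]) = 2
New gcd for candidate v: gcd(2, v). Preserves old gcd iff gcd(2, v) = 2.
  Option A: v=80, gcd(2,80)=2 -> preserves
  Option B: v=3, gcd(2,3)=1 -> changes
  Option C: v=57, gcd(2,57)=1 -> changes
  Option D: v=50, gcd(2,50)=2 -> preserves
  Option E: v=16, gcd(2,16)=2 -> preserves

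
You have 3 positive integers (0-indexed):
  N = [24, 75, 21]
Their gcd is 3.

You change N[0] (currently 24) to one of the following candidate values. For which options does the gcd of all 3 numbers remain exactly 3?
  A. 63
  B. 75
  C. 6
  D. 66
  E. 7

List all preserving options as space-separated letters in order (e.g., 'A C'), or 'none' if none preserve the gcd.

Answer: A B C D

Derivation:
Old gcd = 3; gcd of others (without N[0]) = 3
New gcd for candidate v: gcd(3, v). Preserves old gcd iff gcd(3, v) = 3.
  Option A: v=63, gcd(3,63)=3 -> preserves
  Option B: v=75, gcd(3,75)=3 -> preserves
  Option C: v=6, gcd(3,6)=3 -> preserves
  Option D: v=66, gcd(3,66)=3 -> preserves
  Option E: v=7, gcd(3,7)=1 -> changes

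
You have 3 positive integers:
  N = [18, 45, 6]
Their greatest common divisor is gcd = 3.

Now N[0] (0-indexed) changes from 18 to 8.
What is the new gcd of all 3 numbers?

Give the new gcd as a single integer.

Answer: 1

Derivation:
Numbers: [18, 45, 6], gcd = 3
Change: index 0, 18 -> 8
gcd of the OTHER numbers (without index 0): gcd([45, 6]) = 3
New gcd = gcd(g_others, new_val) = gcd(3, 8) = 1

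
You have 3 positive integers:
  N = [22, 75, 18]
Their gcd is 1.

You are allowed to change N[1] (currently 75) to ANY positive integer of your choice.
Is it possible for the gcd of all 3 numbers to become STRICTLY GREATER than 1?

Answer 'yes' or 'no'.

Current gcd = 1
gcd of all OTHER numbers (without N[1]=75): gcd([22, 18]) = 2
The new gcd after any change is gcd(2, new_value).
This can be at most 2.
Since 2 > old gcd 1, the gcd CAN increase (e.g., set N[1] = 2).

Answer: yes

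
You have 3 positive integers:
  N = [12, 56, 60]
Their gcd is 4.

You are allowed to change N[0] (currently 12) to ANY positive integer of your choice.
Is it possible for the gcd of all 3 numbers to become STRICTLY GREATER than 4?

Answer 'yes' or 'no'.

Answer: no

Derivation:
Current gcd = 4
gcd of all OTHER numbers (without N[0]=12): gcd([56, 60]) = 4
The new gcd after any change is gcd(4, new_value).
This can be at most 4.
Since 4 = old gcd 4, the gcd can only stay the same or decrease.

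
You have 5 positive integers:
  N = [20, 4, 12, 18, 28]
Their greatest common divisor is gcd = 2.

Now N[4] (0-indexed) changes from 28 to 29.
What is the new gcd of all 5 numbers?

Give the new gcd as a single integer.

Answer: 1

Derivation:
Numbers: [20, 4, 12, 18, 28], gcd = 2
Change: index 4, 28 -> 29
gcd of the OTHER numbers (without index 4): gcd([20, 4, 12, 18]) = 2
New gcd = gcd(g_others, new_val) = gcd(2, 29) = 1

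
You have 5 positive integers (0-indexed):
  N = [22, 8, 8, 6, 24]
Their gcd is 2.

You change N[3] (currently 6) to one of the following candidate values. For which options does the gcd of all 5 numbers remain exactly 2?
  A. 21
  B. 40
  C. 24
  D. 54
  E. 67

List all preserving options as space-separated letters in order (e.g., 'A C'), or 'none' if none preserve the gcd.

Old gcd = 2; gcd of others (without N[3]) = 2
New gcd for candidate v: gcd(2, v). Preserves old gcd iff gcd(2, v) = 2.
  Option A: v=21, gcd(2,21)=1 -> changes
  Option B: v=40, gcd(2,40)=2 -> preserves
  Option C: v=24, gcd(2,24)=2 -> preserves
  Option D: v=54, gcd(2,54)=2 -> preserves
  Option E: v=67, gcd(2,67)=1 -> changes

Answer: B C D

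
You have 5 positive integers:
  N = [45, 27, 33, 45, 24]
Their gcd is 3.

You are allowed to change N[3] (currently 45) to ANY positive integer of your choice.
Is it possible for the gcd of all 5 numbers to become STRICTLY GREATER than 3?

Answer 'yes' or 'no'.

Current gcd = 3
gcd of all OTHER numbers (without N[3]=45): gcd([45, 27, 33, 24]) = 3
The new gcd after any change is gcd(3, new_value).
This can be at most 3.
Since 3 = old gcd 3, the gcd can only stay the same or decrease.

Answer: no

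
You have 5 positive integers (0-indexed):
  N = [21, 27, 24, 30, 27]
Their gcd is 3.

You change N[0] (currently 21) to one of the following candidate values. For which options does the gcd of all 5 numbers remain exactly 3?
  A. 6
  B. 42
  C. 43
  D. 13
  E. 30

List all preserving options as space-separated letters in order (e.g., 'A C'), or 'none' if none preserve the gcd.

Answer: A B E

Derivation:
Old gcd = 3; gcd of others (without N[0]) = 3
New gcd for candidate v: gcd(3, v). Preserves old gcd iff gcd(3, v) = 3.
  Option A: v=6, gcd(3,6)=3 -> preserves
  Option B: v=42, gcd(3,42)=3 -> preserves
  Option C: v=43, gcd(3,43)=1 -> changes
  Option D: v=13, gcd(3,13)=1 -> changes
  Option E: v=30, gcd(3,30)=3 -> preserves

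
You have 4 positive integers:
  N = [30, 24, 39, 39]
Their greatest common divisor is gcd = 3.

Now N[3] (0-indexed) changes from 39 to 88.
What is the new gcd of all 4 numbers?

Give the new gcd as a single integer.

Answer: 1

Derivation:
Numbers: [30, 24, 39, 39], gcd = 3
Change: index 3, 39 -> 88
gcd of the OTHER numbers (without index 3): gcd([30, 24, 39]) = 3
New gcd = gcd(g_others, new_val) = gcd(3, 88) = 1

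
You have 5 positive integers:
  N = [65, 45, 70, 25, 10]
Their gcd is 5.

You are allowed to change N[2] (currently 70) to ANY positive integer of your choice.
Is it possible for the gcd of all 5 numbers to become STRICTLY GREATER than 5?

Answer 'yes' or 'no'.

Current gcd = 5
gcd of all OTHER numbers (without N[2]=70): gcd([65, 45, 25, 10]) = 5
The new gcd after any change is gcd(5, new_value).
This can be at most 5.
Since 5 = old gcd 5, the gcd can only stay the same or decrease.

Answer: no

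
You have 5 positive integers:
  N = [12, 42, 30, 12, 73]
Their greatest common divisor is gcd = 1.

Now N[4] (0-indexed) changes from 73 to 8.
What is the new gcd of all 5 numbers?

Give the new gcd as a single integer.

Numbers: [12, 42, 30, 12, 73], gcd = 1
Change: index 4, 73 -> 8
gcd of the OTHER numbers (without index 4): gcd([12, 42, 30, 12]) = 6
New gcd = gcd(g_others, new_val) = gcd(6, 8) = 2

Answer: 2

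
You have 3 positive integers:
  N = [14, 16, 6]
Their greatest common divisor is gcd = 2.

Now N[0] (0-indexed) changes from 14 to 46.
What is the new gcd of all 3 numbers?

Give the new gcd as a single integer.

Numbers: [14, 16, 6], gcd = 2
Change: index 0, 14 -> 46
gcd of the OTHER numbers (without index 0): gcd([16, 6]) = 2
New gcd = gcd(g_others, new_val) = gcd(2, 46) = 2

Answer: 2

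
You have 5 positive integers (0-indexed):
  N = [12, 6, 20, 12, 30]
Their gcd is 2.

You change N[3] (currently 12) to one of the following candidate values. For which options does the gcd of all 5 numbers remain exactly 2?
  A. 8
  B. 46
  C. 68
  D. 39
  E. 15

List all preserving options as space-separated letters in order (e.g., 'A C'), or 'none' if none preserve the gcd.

Old gcd = 2; gcd of others (without N[3]) = 2
New gcd for candidate v: gcd(2, v). Preserves old gcd iff gcd(2, v) = 2.
  Option A: v=8, gcd(2,8)=2 -> preserves
  Option B: v=46, gcd(2,46)=2 -> preserves
  Option C: v=68, gcd(2,68)=2 -> preserves
  Option D: v=39, gcd(2,39)=1 -> changes
  Option E: v=15, gcd(2,15)=1 -> changes

Answer: A B C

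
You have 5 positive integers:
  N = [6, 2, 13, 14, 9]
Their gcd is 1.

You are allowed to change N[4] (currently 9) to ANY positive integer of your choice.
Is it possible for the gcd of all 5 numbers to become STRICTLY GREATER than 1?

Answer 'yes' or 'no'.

Current gcd = 1
gcd of all OTHER numbers (without N[4]=9): gcd([6, 2, 13, 14]) = 1
The new gcd after any change is gcd(1, new_value).
This can be at most 1.
Since 1 = old gcd 1, the gcd can only stay the same or decrease.

Answer: no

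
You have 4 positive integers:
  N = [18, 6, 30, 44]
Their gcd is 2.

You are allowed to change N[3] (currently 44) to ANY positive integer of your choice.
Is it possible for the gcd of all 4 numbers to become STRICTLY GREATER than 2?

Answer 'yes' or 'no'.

Answer: yes

Derivation:
Current gcd = 2
gcd of all OTHER numbers (without N[3]=44): gcd([18, 6, 30]) = 6
The new gcd after any change is gcd(6, new_value).
This can be at most 6.
Since 6 > old gcd 2, the gcd CAN increase (e.g., set N[3] = 6).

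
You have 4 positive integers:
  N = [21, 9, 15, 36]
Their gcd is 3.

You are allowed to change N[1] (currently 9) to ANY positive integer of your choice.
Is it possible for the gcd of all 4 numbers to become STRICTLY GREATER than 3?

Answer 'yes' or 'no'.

Current gcd = 3
gcd of all OTHER numbers (without N[1]=9): gcd([21, 15, 36]) = 3
The new gcd after any change is gcd(3, new_value).
This can be at most 3.
Since 3 = old gcd 3, the gcd can only stay the same or decrease.

Answer: no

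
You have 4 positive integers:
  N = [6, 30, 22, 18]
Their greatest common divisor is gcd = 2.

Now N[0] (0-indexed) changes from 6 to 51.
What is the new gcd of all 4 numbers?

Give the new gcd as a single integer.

Numbers: [6, 30, 22, 18], gcd = 2
Change: index 0, 6 -> 51
gcd of the OTHER numbers (without index 0): gcd([30, 22, 18]) = 2
New gcd = gcd(g_others, new_val) = gcd(2, 51) = 1

Answer: 1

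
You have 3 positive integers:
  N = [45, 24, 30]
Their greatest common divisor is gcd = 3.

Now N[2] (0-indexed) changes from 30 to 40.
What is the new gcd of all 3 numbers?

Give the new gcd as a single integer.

Answer: 1

Derivation:
Numbers: [45, 24, 30], gcd = 3
Change: index 2, 30 -> 40
gcd of the OTHER numbers (without index 2): gcd([45, 24]) = 3
New gcd = gcd(g_others, new_val) = gcd(3, 40) = 1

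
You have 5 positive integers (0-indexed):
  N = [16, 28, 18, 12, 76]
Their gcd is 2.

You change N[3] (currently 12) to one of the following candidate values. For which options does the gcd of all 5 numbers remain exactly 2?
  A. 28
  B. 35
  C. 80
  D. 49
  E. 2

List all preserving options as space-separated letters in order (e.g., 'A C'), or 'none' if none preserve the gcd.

Old gcd = 2; gcd of others (without N[3]) = 2
New gcd for candidate v: gcd(2, v). Preserves old gcd iff gcd(2, v) = 2.
  Option A: v=28, gcd(2,28)=2 -> preserves
  Option B: v=35, gcd(2,35)=1 -> changes
  Option C: v=80, gcd(2,80)=2 -> preserves
  Option D: v=49, gcd(2,49)=1 -> changes
  Option E: v=2, gcd(2,2)=2 -> preserves

Answer: A C E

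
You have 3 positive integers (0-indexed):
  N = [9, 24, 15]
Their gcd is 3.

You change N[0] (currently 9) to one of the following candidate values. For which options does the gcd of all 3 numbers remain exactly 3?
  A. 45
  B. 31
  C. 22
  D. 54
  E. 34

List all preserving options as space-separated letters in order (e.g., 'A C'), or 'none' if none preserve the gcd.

Old gcd = 3; gcd of others (without N[0]) = 3
New gcd for candidate v: gcd(3, v). Preserves old gcd iff gcd(3, v) = 3.
  Option A: v=45, gcd(3,45)=3 -> preserves
  Option B: v=31, gcd(3,31)=1 -> changes
  Option C: v=22, gcd(3,22)=1 -> changes
  Option D: v=54, gcd(3,54)=3 -> preserves
  Option E: v=34, gcd(3,34)=1 -> changes

Answer: A D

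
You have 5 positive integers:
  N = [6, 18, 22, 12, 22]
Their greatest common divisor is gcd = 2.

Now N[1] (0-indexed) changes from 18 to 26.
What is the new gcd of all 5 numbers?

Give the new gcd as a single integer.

Answer: 2

Derivation:
Numbers: [6, 18, 22, 12, 22], gcd = 2
Change: index 1, 18 -> 26
gcd of the OTHER numbers (without index 1): gcd([6, 22, 12, 22]) = 2
New gcd = gcd(g_others, new_val) = gcd(2, 26) = 2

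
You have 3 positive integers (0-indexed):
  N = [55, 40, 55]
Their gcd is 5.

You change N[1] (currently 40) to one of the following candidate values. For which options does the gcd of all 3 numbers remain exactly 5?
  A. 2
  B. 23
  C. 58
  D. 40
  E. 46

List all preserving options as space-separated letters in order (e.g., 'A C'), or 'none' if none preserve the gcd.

Answer: D

Derivation:
Old gcd = 5; gcd of others (without N[1]) = 55
New gcd for candidate v: gcd(55, v). Preserves old gcd iff gcd(55, v) = 5.
  Option A: v=2, gcd(55,2)=1 -> changes
  Option B: v=23, gcd(55,23)=1 -> changes
  Option C: v=58, gcd(55,58)=1 -> changes
  Option D: v=40, gcd(55,40)=5 -> preserves
  Option E: v=46, gcd(55,46)=1 -> changes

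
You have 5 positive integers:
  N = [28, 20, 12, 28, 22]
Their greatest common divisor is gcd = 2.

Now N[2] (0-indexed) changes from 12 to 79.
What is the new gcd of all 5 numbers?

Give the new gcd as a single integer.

Numbers: [28, 20, 12, 28, 22], gcd = 2
Change: index 2, 12 -> 79
gcd of the OTHER numbers (without index 2): gcd([28, 20, 28, 22]) = 2
New gcd = gcd(g_others, new_val) = gcd(2, 79) = 1

Answer: 1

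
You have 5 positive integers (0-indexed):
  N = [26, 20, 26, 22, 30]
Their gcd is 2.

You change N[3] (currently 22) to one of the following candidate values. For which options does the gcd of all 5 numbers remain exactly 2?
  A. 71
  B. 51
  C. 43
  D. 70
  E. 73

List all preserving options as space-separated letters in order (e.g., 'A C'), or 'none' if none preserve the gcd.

Answer: D

Derivation:
Old gcd = 2; gcd of others (without N[3]) = 2
New gcd for candidate v: gcd(2, v). Preserves old gcd iff gcd(2, v) = 2.
  Option A: v=71, gcd(2,71)=1 -> changes
  Option B: v=51, gcd(2,51)=1 -> changes
  Option C: v=43, gcd(2,43)=1 -> changes
  Option D: v=70, gcd(2,70)=2 -> preserves
  Option E: v=73, gcd(2,73)=1 -> changes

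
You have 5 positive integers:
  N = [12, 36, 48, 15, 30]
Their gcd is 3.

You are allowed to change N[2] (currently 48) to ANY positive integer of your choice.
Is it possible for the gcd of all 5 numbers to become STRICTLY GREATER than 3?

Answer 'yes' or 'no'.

Answer: no

Derivation:
Current gcd = 3
gcd of all OTHER numbers (without N[2]=48): gcd([12, 36, 15, 30]) = 3
The new gcd after any change is gcd(3, new_value).
This can be at most 3.
Since 3 = old gcd 3, the gcd can only stay the same or decrease.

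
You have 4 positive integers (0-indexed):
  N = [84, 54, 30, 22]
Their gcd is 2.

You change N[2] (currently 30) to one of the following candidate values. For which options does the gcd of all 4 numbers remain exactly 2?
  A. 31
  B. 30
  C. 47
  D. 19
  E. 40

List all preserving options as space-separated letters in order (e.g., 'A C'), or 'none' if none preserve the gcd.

Old gcd = 2; gcd of others (without N[2]) = 2
New gcd for candidate v: gcd(2, v). Preserves old gcd iff gcd(2, v) = 2.
  Option A: v=31, gcd(2,31)=1 -> changes
  Option B: v=30, gcd(2,30)=2 -> preserves
  Option C: v=47, gcd(2,47)=1 -> changes
  Option D: v=19, gcd(2,19)=1 -> changes
  Option E: v=40, gcd(2,40)=2 -> preserves

Answer: B E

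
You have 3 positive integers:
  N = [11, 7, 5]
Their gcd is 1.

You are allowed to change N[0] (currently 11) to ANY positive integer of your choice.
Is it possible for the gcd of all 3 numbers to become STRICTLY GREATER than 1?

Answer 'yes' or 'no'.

Current gcd = 1
gcd of all OTHER numbers (without N[0]=11): gcd([7, 5]) = 1
The new gcd after any change is gcd(1, new_value).
This can be at most 1.
Since 1 = old gcd 1, the gcd can only stay the same or decrease.

Answer: no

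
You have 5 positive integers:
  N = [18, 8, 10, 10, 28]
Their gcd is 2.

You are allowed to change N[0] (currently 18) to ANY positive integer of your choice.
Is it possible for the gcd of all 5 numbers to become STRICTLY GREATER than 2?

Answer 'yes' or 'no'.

Current gcd = 2
gcd of all OTHER numbers (without N[0]=18): gcd([8, 10, 10, 28]) = 2
The new gcd after any change is gcd(2, new_value).
This can be at most 2.
Since 2 = old gcd 2, the gcd can only stay the same or decrease.

Answer: no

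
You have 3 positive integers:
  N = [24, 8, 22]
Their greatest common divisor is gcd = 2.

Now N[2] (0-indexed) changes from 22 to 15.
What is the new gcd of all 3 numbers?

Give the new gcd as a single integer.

Numbers: [24, 8, 22], gcd = 2
Change: index 2, 22 -> 15
gcd of the OTHER numbers (without index 2): gcd([24, 8]) = 8
New gcd = gcd(g_others, new_val) = gcd(8, 15) = 1

Answer: 1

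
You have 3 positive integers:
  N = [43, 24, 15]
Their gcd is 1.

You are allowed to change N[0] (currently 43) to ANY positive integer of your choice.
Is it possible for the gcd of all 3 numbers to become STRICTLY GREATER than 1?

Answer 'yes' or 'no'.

Answer: yes

Derivation:
Current gcd = 1
gcd of all OTHER numbers (without N[0]=43): gcd([24, 15]) = 3
The new gcd after any change is gcd(3, new_value).
This can be at most 3.
Since 3 > old gcd 1, the gcd CAN increase (e.g., set N[0] = 3).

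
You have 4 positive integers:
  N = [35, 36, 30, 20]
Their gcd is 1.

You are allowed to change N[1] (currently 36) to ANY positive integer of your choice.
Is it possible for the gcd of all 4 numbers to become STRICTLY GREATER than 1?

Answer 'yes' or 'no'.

Current gcd = 1
gcd of all OTHER numbers (without N[1]=36): gcd([35, 30, 20]) = 5
The new gcd after any change is gcd(5, new_value).
This can be at most 5.
Since 5 > old gcd 1, the gcd CAN increase (e.g., set N[1] = 5).

Answer: yes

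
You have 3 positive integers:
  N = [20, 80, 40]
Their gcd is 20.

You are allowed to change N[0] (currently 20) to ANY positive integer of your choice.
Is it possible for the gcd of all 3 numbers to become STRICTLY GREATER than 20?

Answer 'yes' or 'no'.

Answer: yes

Derivation:
Current gcd = 20
gcd of all OTHER numbers (without N[0]=20): gcd([80, 40]) = 40
The new gcd after any change is gcd(40, new_value).
This can be at most 40.
Since 40 > old gcd 20, the gcd CAN increase (e.g., set N[0] = 40).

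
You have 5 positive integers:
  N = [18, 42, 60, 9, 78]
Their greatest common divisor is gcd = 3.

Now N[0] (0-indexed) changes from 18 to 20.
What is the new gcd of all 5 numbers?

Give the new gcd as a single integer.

Numbers: [18, 42, 60, 9, 78], gcd = 3
Change: index 0, 18 -> 20
gcd of the OTHER numbers (without index 0): gcd([42, 60, 9, 78]) = 3
New gcd = gcd(g_others, new_val) = gcd(3, 20) = 1

Answer: 1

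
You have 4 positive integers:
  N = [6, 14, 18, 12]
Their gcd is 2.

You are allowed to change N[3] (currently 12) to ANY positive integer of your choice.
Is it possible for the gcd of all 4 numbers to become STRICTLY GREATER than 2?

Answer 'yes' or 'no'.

Current gcd = 2
gcd of all OTHER numbers (without N[3]=12): gcd([6, 14, 18]) = 2
The new gcd after any change is gcd(2, new_value).
This can be at most 2.
Since 2 = old gcd 2, the gcd can only stay the same or decrease.

Answer: no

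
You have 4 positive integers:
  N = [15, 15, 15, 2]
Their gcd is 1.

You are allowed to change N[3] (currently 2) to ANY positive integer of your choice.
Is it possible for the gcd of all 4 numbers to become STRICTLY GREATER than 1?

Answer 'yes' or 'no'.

Answer: yes

Derivation:
Current gcd = 1
gcd of all OTHER numbers (without N[3]=2): gcd([15, 15, 15]) = 15
The new gcd after any change is gcd(15, new_value).
This can be at most 15.
Since 15 > old gcd 1, the gcd CAN increase (e.g., set N[3] = 15).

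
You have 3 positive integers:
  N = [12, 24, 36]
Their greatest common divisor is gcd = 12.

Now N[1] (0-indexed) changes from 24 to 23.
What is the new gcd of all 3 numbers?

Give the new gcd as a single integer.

Answer: 1

Derivation:
Numbers: [12, 24, 36], gcd = 12
Change: index 1, 24 -> 23
gcd of the OTHER numbers (without index 1): gcd([12, 36]) = 12
New gcd = gcd(g_others, new_val) = gcd(12, 23) = 1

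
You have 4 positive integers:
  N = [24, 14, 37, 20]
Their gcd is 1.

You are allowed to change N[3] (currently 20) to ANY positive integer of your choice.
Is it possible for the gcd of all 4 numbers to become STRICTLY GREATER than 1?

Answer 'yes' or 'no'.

Answer: no

Derivation:
Current gcd = 1
gcd of all OTHER numbers (without N[3]=20): gcd([24, 14, 37]) = 1
The new gcd after any change is gcd(1, new_value).
This can be at most 1.
Since 1 = old gcd 1, the gcd can only stay the same or decrease.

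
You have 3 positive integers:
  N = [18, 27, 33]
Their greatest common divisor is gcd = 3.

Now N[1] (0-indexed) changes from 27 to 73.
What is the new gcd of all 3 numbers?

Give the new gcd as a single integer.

Answer: 1

Derivation:
Numbers: [18, 27, 33], gcd = 3
Change: index 1, 27 -> 73
gcd of the OTHER numbers (without index 1): gcd([18, 33]) = 3
New gcd = gcd(g_others, new_val) = gcd(3, 73) = 1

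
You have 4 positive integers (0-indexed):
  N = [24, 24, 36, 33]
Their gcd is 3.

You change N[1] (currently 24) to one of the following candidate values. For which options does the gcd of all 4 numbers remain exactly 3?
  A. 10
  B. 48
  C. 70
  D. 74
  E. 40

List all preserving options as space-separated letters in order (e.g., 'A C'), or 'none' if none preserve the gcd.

Answer: B

Derivation:
Old gcd = 3; gcd of others (without N[1]) = 3
New gcd for candidate v: gcd(3, v). Preserves old gcd iff gcd(3, v) = 3.
  Option A: v=10, gcd(3,10)=1 -> changes
  Option B: v=48, gcd(3,48)=3 -> preserves
  Option C: v=70, gcd(3,70)=1 -> changes
  Option D: v=74, gcd(3,74)=1 -> changes
  Option E: v=40, gcd(3,40)=1 -> changes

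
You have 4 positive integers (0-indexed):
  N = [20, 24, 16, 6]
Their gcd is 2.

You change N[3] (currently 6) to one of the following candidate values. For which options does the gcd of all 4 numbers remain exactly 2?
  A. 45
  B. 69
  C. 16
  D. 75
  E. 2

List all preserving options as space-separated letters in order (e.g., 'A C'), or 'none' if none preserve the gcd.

Old gcd = 2; gcd of others (without N[3]) = 4
New gcd for candidate v: gcd(4, v). Preserves old gcd iff gcd(4, v) = 2.
  Option A: v=45, gcd(4,45)=1 -> changes
  Option B: v=69, gcd(4,69)=1 -> changes
  Option C: v=16, gcd(4,16)=4 -> changes
  Option D: v=75, gcd(4,75)=1 -> changes
  Option E: v=2, gcd(4,2)=2 -> preserves

Answer: E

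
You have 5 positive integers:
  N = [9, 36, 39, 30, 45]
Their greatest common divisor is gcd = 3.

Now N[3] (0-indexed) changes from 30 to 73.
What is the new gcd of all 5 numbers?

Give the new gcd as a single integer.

Numbers: [9, 36, 39, 30, 45], gcd = 3
Change: index 3, 30 -> 73
gcd of the OTHER numbers (without index 3): gcd([9, 36, 39, 45]) = 3
New gcd = gcd(g_others, new_val) = gcd(3, 73) = 1

Answer: 1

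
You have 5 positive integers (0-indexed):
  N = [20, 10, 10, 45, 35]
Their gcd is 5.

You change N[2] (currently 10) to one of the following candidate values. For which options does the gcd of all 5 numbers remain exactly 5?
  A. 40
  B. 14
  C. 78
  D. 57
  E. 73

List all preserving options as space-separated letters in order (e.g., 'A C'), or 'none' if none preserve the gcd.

Old gcd = 5; gcd of others (without N[2]) = 5
New gcd for candidate v: gcd(5, v). Preserves old gcd iff gcd(5, v) = 5.
  Option A: v=40, gcd(5,40)=5 -> preserves
  Option B: v=14, gcd(5,14)=1 -> changes
  Option C: v=78, gcd(5,78)=1 -> changes
  Option D: v=57, gcd(5,57)=1 -> changes
  Option E: v=73, gcd(5,73)=1 -> changes

Answer: A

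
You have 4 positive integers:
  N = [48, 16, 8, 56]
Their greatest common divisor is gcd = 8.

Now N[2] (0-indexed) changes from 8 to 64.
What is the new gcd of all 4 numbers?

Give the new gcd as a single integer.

Answer: 8

Derivation:
Numbers: [48, 16, 8, 56], gcd = 8
Change: index 2, 8 -> 64
gcd of the OTHER numbers (without index 2): gcd([48, 16, 56]) = 8
New gcd = gcd(g_others, new_val) = gcd(8, 64) = 8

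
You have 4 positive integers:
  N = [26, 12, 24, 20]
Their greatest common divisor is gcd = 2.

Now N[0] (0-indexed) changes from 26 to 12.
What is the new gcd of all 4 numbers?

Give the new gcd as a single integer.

Numbers: [26, 12, 24, 20], gcd = 2
Change: index 0, 26 -> 12
gcd of the OTHER numbers (without index 0): gcd([12, 24, 20]) = 4
New gcd = gcd(g_others, new_val) = gcd(4, 12) = 4

Answer: 4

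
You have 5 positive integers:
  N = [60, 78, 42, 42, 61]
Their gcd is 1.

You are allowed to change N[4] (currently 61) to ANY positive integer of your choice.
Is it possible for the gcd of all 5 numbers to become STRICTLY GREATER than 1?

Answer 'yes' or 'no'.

Current gcd = 1
gcd of all OTHER numbers (without N[4]=61): gcd([60, 78, 42, 42]) = 6
The new gcd after any change is gcd(6, new_value).
This can be at most 6.
Since 6 > old gcd 1, the gcd CAN increase (e.g., set N[4] = 6).

Answer: yes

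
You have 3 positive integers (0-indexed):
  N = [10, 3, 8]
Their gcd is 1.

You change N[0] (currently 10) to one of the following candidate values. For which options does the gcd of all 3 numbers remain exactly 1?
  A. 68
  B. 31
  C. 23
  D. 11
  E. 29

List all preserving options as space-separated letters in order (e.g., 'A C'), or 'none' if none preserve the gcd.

Answer: A B C D E

Derivation:
Old gcd = 1; gcd of others (without N[0]) = 1
New gcd for candidate v: gcd(1, v). Preserves old gcd iff gcd(1, v) = 1.
  Option A: v=68, gcd(1,68)=1 -> preserves
  Option B: v=31, gcd(1,31)=1 -> preserves
  Option C: v=23, gcd(1,23)=1 -> preserves
  Option D: v=11, gcd(1,11)=1 -> preserves
  Option E: v=29, gcd(1,29)=1 -> preserves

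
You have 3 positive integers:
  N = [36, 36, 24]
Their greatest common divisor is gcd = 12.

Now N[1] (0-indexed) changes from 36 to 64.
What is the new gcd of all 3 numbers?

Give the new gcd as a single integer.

Answer: 4

Derivation:
Numbers: [36, 36, 24], gcd = 12
Change: index 1, 36 -> 64
gcd of the OTHER numbers (without index 1): gcd([36, 24]) = 12
New gcd = gcd(g_others, new_val) = gcd(12, 64) = 4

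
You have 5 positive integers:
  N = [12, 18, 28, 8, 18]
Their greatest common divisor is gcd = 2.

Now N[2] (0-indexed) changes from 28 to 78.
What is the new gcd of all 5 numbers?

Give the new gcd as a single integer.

Answer: 2

Derivation:
Numbers: [12, 18, 28, 8, 18], gcd = 2
Change: index 2, 28 -> 78
gcd of the OTHER numbers (without index 2): gcd([12, 18, 8, 18]) = 2
New gcd = gcd(g_others, new_val) = gcd(2, 78) = 2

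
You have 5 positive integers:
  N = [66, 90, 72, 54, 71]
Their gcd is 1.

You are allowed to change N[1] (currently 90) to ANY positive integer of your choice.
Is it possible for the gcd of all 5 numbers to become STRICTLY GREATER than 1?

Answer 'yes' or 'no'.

Current gcd = 1
gcd of all OTHER numbers (without N[1]=90): gcd([66, 72, 54, 71]) = 1
The new gcd after any change is gcd(1, new_value).
This can be at most 1.
Since 1 = old gcd 1, the gcd can only stay the same or decrease.

Answer: no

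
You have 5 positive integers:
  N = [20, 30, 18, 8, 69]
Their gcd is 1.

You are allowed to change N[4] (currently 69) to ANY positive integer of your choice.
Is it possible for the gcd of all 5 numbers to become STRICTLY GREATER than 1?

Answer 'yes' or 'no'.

Current gcd = 1
gcd of all OTHER numbers (without N[4]=69): gcd([20, 30, 18, 8]) = 2
The new gcd after any change is gcd(2, new_value).
This can be at most 2.
Since 2 > old gcd 1, the gcd CAN increase (e.g., set N[4] = 2).

Answer: yes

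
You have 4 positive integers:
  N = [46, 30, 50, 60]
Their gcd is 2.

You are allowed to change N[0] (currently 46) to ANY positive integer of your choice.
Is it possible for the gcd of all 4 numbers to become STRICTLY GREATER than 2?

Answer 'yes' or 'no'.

Answer: yes

Derivation:
Current gcd = 2
gcd of all OTHER numbers (without N[0]=46): gcd([30, 50, 60]) = 10
The new gcd after any change is gcd(10, new_value).
This can be at most 10.
Since 10 > old gcd 2, the gcd CAN increase (e.g., set N[0] = 10).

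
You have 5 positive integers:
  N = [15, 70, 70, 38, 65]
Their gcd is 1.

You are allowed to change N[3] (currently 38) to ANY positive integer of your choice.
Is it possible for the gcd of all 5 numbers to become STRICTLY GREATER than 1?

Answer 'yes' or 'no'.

Answer: yes

Derivation:
Current gcd = 1
gcd of all OTHER numbers (without N[3]=38): gcd([15, 70, 70, 65]) = 5
The new gcd after any change is gcd(5, new_value).
This can be at most 5.
Since 5 > old gcd 1, the gcd CAN increase (e.g., set N[3] = 5).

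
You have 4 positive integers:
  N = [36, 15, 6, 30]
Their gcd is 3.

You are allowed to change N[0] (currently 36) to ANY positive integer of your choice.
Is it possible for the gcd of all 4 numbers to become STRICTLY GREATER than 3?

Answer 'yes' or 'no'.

Current gcd = 3
gcd of all OTHER numbers (without N[0]=36): gcd([15, 6, 30]) = 3
The new gcd after any change is gcd(3, new_value).
This can be at most 3.
Since 3 = old gcd 3, the gcd can only stay the same or decrease.

Answer: no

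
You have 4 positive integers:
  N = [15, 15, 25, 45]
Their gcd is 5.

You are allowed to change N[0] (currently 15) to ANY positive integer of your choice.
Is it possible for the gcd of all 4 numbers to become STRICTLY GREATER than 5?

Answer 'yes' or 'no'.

Answer: no

Derivation:
Current gcd = 5
gcd of all OTHER numbers (without N[0]=15): gcd([15, 25, 45]) = 5
The new gcd after any change is gcd(5, new_value).
This can be at most 5.
Since 5 = old gcd 5, the gcd can only stay the same or decrease.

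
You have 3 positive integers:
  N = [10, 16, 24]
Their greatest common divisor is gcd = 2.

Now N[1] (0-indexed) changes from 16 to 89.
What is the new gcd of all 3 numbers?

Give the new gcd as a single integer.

Answer: 1

Derivation:
Numbers: [10, 16, 24], gcd = 2
Change: index 1, 16 -> 89
gcd of the OTHER numbers (without index 1): gcd([10, 24]) = 2
New gcd = gcd(g_others, new_val) = gcd(2, 89) = 1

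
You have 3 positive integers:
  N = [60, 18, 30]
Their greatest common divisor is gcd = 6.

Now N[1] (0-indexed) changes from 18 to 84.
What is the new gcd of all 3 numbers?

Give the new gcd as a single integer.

Numbers: [60, 18, 30], gcd = 6
Change: index 1, 18 -> 84
gcd of the OTHER numbers (without index 1): gcd([60, 30]) = 30
New gcd = gcd(g_others, new_val) = gcd(30, 84) = 6

Answer: 6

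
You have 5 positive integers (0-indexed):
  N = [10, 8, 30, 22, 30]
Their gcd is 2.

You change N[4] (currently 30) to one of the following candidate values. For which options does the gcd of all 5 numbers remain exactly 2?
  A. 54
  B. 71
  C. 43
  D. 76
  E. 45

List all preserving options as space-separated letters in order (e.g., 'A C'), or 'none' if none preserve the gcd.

Answer: A D

Derivation:
Old gcd = 2; gcd of others (without N[4]) = 2
New gcd for candidate v: gcd(2, v). Preserves old gcd iff gcd(2, v) = 2.
  Option A: v=54, gcd(2,54)=2 -> preserves
  Option B: v=71, gcd(2,71)=1 -> changes
  Option C: v=43, gcd(2,43)=1 -> changes
  Option D: v=76, gcd(2,76)=2 -> preserves
  Option E: v=45, gcd(2,45)=1 -> changes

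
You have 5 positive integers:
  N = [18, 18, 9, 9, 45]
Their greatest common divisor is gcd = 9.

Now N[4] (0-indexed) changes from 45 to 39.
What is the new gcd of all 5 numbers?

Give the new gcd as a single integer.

Answer: 3

Derivation:
Numbers: [18, 18, 9, 9, 45], gcd = 9
Change: index 4, 45 -> 39
gcd of the OTHER numbers (without index 4): gcd([18, 18, 9, 9]) = 9
New gcd = gcd(g_others, new_val) = gcd(9, 39) = 3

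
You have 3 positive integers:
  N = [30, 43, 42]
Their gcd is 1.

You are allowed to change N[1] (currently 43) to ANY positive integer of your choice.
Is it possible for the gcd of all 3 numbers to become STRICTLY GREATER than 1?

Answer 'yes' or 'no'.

Answer: yes

Derivation:
Current gcd = 1
gcd of all OTHER numbers (without N[1]=43): gcd([30, 42]) = 6
The new gcd after any change is gcd(6, new_value).
This can be at most 6.
Since 6 > old gcd 1, the gcd CAN increase (e.g., set N[1] = 6).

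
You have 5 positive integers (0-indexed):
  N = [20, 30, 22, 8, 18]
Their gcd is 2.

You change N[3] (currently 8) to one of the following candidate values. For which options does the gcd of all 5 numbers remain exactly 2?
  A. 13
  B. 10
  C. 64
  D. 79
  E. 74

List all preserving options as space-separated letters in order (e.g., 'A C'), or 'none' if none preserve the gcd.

Old gcd = 2; gcd of others (without N[3]) = 2
New gcd for candidate v: gcd(2, v). Preserves old gcd iff gcd(2, v) = 2.
  Option A: v=13, gcd(2,13)=1 -> changes
  Option B: v=10, gcd(2,10)=2 -> preserves
  Option C: v=64, gcd(2,64)=2 -> preserves
  Option D: v=79, gcd(2,79)=1 -> changes
  Option E: v=74, gcd(2,74)=2 -> preserves

Answer: B C E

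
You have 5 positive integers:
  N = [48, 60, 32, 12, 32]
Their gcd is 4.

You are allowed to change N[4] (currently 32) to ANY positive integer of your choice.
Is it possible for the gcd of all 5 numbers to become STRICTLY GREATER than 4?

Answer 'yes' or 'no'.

Answer: no

Derivation:
Current gcd = 4
gcd of all OTHER numbers (without N[4]=32): gcd([48, 60, 32, 12]) = 4
The new gcd after any change is gcd(4, new_value).
This can be at most 4.
Since 4 = old gcd 4, the gcd can only stay the same or decrease.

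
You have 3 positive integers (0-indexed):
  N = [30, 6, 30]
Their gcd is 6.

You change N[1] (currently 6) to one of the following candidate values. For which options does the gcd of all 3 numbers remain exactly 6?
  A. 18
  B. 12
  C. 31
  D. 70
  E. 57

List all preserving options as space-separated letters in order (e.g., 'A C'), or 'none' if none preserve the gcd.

Answer: A B

Derivation:
Old gcd = 6; gcd of others (without N[1]) = 30
New gcd for candidate v: gcd(30, v). Preserves old gcd iff gcd(30, v) = 6.
  Option A: v=18, gcd(30,18)=6 -> preserves
  Option B: v=12, gcd(30,12)=6 -> preserves
  Option C: v=31, gcd(30,31)=1 -> changes
  Option D: v=70, gcd(30,70)=10 -> changes
  Option E: v=57, gcd(30,57)=3 -> changes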